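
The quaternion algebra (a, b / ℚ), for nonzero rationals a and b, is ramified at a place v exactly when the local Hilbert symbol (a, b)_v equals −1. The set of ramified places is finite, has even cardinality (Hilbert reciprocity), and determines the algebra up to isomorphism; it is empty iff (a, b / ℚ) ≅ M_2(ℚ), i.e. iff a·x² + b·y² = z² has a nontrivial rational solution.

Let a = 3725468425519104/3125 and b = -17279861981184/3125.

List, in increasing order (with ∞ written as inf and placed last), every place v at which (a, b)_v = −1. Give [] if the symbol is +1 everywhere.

[2, 29]

(a, b) ≡ (330, -10005) mod (ℚ^×)²; places V = {2, 3, 5, 11, 23, 29, ∞}.
(a,b)_5: α=-5, u≡4; β=-5, v≡1 (mod 5); (4|5)=+1, (1|5)=+1; sign (−1)^0·+1^-5·+1^-5 = +1.
(a,b)_23: α=2, u≡8; β=1, v≡16 (mod 23); (8|23)=+1, (16|23)=+1; sign (−1)^0·+1^1·+1^2 = +1.
(a,b)_∞: sgn(330)=+, sgn(-10005)=−, so +1.
(a,b)_2: α=21, β=16; u≡5, v≡3 (mod 8); ε(u)ε(v)=0·1, αω(v)=21·1, βω(u)=16·1; sum ≡ 1  ⇒  -1.
(a,b)_29: α=2, u≡8; β=1, v≡15 (mod 29); (8|29)=-1, (15|29)=-1; sign (−1)^0·-1^1·-1^2 = -1.
(a,b)_11: α=3, u≡8; β=4, v≡4 (mod 11); (8|11)=-1, (4|11)=+1; sign (−1)^0·-1^4·+1^3 = +1.
(a,b)_3: α=1, u≡2; β=3, v≡1 (mod 3); (2|3)=-1, (1|3)=+1; sign (−1)^1·-1^3·+1^1 = +1.
|Ram(330, -10005)| = 2, even; anisotropic at {2, 29}.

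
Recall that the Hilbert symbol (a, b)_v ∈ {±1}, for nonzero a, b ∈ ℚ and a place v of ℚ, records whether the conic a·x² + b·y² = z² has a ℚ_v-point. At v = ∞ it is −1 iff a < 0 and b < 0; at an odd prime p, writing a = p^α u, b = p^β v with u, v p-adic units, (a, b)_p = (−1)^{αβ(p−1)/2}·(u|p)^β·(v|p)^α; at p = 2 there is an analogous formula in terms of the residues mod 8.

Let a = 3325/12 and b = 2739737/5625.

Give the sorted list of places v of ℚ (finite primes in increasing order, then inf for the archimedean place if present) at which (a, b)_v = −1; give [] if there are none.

[3, 19]

Mod squares: a ≡ 399, b ≡ 55913. Check v ∈ {∞, 2, 3, 5, 7, 11, 13, 17, 19, 23}.
v=2: v_2(a)=-2, v_2(b)=0; units ≡ 7, 1 (mod 8); ε·ε+αω+βω = 1·0+-2·0+0·0 ≡ 0  ⇒  (a,b)_2 = +1.
v=11: a=11^0·(≡3), b=11^1·(≡4) mod 11; (3|11)=+1, (4|11)=+1; (−1)^{0·1·5}·(+1)^1·(+1)^0 = +1.
v=∞: 399 > 0 and 55913 > 0  ⇒  (a,b)_∞ = +1.
v=3: a=3^-1·(≡1), b=3^-2·(≡2) mod 3; (1|3)=+1, (2|3)=-1; (−1)^{-1·-2·1}·(+1)^-2·(-1)^-1 = -1.
v=17: a=17^0·(≡15), b=17^1·(≡8) mod 17; (15|17)=+1, (8|17)=+1; (−1)^{0·1·8}·(+1)^1·(+1)^0 = +1.
v=5: a=5^2·(≡4), b=5^-4·(≡3) mod 5; (4|5)=+1, (3|5)=-1; (−1)^{2·-4·2}·(+1)^-4·(-1)^2 = +1.
v=23: a=23^0·(≡3), b=23^1·(≡9) mod 23; (3|23)=+1, (9|23)=+1; (−1)^{0·1·11}·(+1)^1·(+1)^0 = +1.
v=7: a=7^1·(≡4), b=7^2·(≡1) mod 7; (4|7)=+1, (1|7)=+1; (−1)^{1·2·3}·(+1)^2·(+1)^1 = +1.
v=13: a=13^0·(≡3), b=13^1·(≡5) mod 13; (3|13)=+1, (5|13)=-1; (−1)^{0·1·6}·(+1)^1·(-1)^0 = +1.
v=19: a=19^1·(≡13), b=19^0·(≡13) mod 19; (13|19)=-1, (13|19)=-1; (−1)^{1·0·9}·(-1)^0·(-1)^1 = -1.
|Ram(399, 55913)| = 2, even; anisotropic at {3, 19}.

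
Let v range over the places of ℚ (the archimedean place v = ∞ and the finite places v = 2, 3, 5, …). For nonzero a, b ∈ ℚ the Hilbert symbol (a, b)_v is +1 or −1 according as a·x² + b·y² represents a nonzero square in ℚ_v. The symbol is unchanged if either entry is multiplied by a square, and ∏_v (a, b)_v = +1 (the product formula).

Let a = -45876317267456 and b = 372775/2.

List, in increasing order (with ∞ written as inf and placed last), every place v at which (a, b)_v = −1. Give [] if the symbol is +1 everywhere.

[2, 13, 31, 37]

Mod squares: a ≡ -806, b ≡ 29822. Check v ∈ {∞, 2, 5, 13, 31, 37}.
v=2: v_2(a)=9, v_2(b)=-1; units ≡ 5, 7 (mod 8); ε·ε+αω+βω = 0·1+9·0+-1·1 ≡ 1  ⇒  (a,b)_2 = -1.
v=∞: -806 < 0 and 29822 > 0  ⇒  (a,b)_∞ = +1.
v=13: a=13^3·(≡9), b=13^1·(≡5) mod 13; (9|13)=+1, (5|13)=-1; (−1)^{3·1·6}·(+1)^1·(-1)^3 = -1.
v=5: a=5^0·(≡4), b=5^2·(≡3) mod 5; (4|5)=+1, (3|5)=-1; (−1)^{0·2·2}·(+1)^2·(-1)^0 = +1.
v=31: a=31^3·(≡10), b=31^1·(≡14) mod 31; (10|31)=+1, (14|31)=+1; (−1)^{3·1·15}·(+1)^1·(+1)^3 = -1.
v=37: a=37^2·(≡23), b=37^1·(≡24) mod 37; (23|37)=-1, (24|37)=-1; (−1)^{2·1·18}·(-1)^1·(-1)^2 = -1.
(-806, 29822 / ℚ) ramifies at {2, 13, 31, 37}: a division algebra.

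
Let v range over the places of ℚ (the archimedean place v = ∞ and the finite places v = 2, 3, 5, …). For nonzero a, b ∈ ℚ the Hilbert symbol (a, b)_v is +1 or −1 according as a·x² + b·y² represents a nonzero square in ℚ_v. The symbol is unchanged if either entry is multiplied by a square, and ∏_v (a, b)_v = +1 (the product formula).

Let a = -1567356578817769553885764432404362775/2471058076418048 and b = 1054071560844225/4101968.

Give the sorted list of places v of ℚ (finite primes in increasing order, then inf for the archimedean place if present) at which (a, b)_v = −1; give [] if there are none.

[7, 11, 29, 41]

(a, b) ≡ (-593147, 57586837) mod (ℚ^×)²; places V = {2, 3, 5, 7, 11, 13, 17, 19, 23, 29, 37, 41, 59, ∞}.
(a,b)_7: α=4, u≡6; β=3, v≡2 (mod 7); (6|7)=-1, (2|7)=+1; sign (−1)^0·-1^3·+1^4 = -1.
(a,b)_11: α=4, u≡10; β=1, v≡9 (mod 11); (10|11)=-1, (9|11)=+1; sign (−1)^0·-1^1·+1^4 = -1.
(a,b)_41: α=-1, u≡12; β=-1, v≡32 (mod 41); (12|41)=-1, (32|41)=+1; sign (−1)^0·-1^-1·+1^-1 = -1.
(a,b)_37: α=-1, u≡28; β=-1, v≡26 (mod 37); (28|37)=+1, (26|37)=+1; sign (−1)^0·+1^-1·+1^-1 = +1.
(a,b)_29: α=2, u≡27; β=1, v≡24 (mod 29); (27|29)=-1, (24|29)=+1; sign (−1)^0·-1^1·+1^2 = -1.
(a,b)_17: α=1, u≡7; β=1, v≡10 (mod 17); (7|17)=-1, (10|17)=-1; sign (−1)^0·-1^1·-1^1 = +1.
(a,b)_5: α=2, u≡3; β=2, v≡3 (mod 5); (3|5)=-1, (3|5)=-1; sign (−1)^0·-1^2·-1^2 = +1.
(a,b)_19: α=4, u≡8; β=0, v≡13 (mod 19); (8|19)=-1, (13|19)=-1; sign (−1)^0·-1^0·-1^4 = +1.
(a,b)_59: α=-2, u≡32; β=0, v≡35 (mod 59); (32|59)=-1, (35|59)=+1; sign (−1)^0·-1^0·+1^-2 = +1.
(a,b)_23: α=9, u≡22; β=4, v≡1 (mod 23); (22|23)=-1, (1|23)=+1; sign (−1)^0·-1^4·+1^9 = +1.
(a,b)_3: α=12, u≡1; β=4, v≡1 (mod 3); (1|3)=+1, (1|3)=+1; sign (−1)^0·+1^4·+1^12 = +1.
(a,b)_2: α=-14, β=-4; u≡5, v≡5 (mod 8); ε(u)ε(v)=0·0, αω(v)=-14·1, βω(u)=-4·1; sum ≡ 0  ⇒  +1.
(a,b)_13: α=-4, u≡3; β=-2, v≡1 (mod 13); (3|13)=+1, (1|13)=+1; sign (−1)^0·+1^-2·+1^-4 = +1.
(a,b)_∞: sgn(-593147)=−, sgn(57586837)=+, so +1.
Ram(-593147, 57586837) = {7, 11, 29, 41}; no ℚ_7-point on the conic.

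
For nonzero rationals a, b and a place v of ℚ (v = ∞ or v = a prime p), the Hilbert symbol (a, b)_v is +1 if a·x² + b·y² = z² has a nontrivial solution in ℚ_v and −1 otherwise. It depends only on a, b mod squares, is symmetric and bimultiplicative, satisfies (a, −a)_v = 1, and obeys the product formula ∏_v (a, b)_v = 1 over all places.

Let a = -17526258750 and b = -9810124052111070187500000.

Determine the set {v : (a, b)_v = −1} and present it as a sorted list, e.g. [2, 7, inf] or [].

Mod squares: a ≡ -572286, b ≡ -4830. Check v ∈ {∞, 2, 3, 5, 7, 11, 13, 23, 29}.
v=5: a=5^4·(≡1), b=5^9·(≡4) mod 5; (1|5)=+1, (4|5)=+1; (−1)^{4·9·2}·(+1)^9·(+1)^4 = +1.
v=23: a=23^1·(≡2), b=23^3·(≡15) mod 23; (2|23)=+1, (15|23)=-1; (−1)^{1·3·11}·(+1)^3·(-1)^1 = +1.
v=11: a=11^1·(≡4), b=11^2·(≡6) mod 11; (4|11)=+1, (6|11)=-1; (−1)^{1·2·5}·(+1)^2·(-1)^1 = -1.
v=2: v_2(a)=1, v_2(b)=5; units ≡ 1, 1 (mod 8); ε·ε+αω+βω = 0·0+1·0+5·0 ≡ 0  ⇒  (a,b)_2 = +1.
v=3: a=3^1·(≡2), b=3^7·(≡1) mod 3; (2|3)=-1, (1|3)=+1; (−1)^{1·7·1}·(-1)^7·(+1)^1 = +1.
v=∞: -572286 < 0 and -4830 < 0  ⇒  (a,b)_∞ = -1.
v=7: a=7^2·(≡5), b=7^3·(≡3) mod 7; (5|7)=-1, (3|7)=-1; (−1)^{2·3·3}·(-1)^3·(-1)^2 = -1.
v=29: a=29^1·(≡15), b=29^2·(≡28) mod 29; (15|29)=-1, (28|29)=+1; (−1)^{1·2·14}·(-1)^2·(+1)^1 = +1.
v=13: a=13^1·(≡12), b=13^2·(≡2) mod 13; (12|13)=+1, (2|13)=-1; (−1)^{1·2·6}·(+1)^2·(-1)^1 = -1.
|Ram(-572286, -4830)| = 4, even; anisotropic at {7, 11, 13, ∞}.

[7, 11, 13, inf]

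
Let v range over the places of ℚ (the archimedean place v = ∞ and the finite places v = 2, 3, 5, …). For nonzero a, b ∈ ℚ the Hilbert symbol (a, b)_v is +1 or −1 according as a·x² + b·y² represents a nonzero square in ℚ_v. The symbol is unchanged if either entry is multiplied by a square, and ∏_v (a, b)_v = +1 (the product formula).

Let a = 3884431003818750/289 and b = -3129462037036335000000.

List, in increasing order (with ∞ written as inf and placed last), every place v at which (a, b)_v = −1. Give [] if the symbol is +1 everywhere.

[3, 7, 11, 13]

Mod squares: a ≡ 110, b ≡ -15015. Check v ∈ {∞, 2, 3, 5, 7, 11, 13, 17}.
v=3: a=3^4·(≡2), b=3^1·(≡2) mod 3; (2|3)=-1, (2|3)=-1; (−1)^{4·1·1}·(-1)^1·(-1)^4 = -1.
v=2: v_2(a)=1, v_2(b)=6; units ≡ 7, 1 (mod 8); ε·ε+αω+βω = 1·0+1·0+6·0 ≡ 0  ⇒  (a,b)_2 = +1.
v=∞: 110 > 0 and -15015 < 0  ⇒  (a,b)_∞ = +1.
v=7: a=7^8·(≡5), b=7^7·(≡4) mod 7; (5|7)=-1, (4|7)=+1; (−1)^{8·7·3}·(-1)^7·(+1)^8 = -1.
v=13: a=13^0·(≡7), b=13^1·(≡2) mod 13; (7|13)=-1, (2|13)=-1; (−1)^{0·1·6}·(-1)^1·(-1)^0 = -1.
v=5: a=5^5·(≡3), b=5^7·(≡2) mod 5; (3|5)=-1, (2|5)=-1; (−1)^{5·7·2}·(-1)^7·(-1)^5 = +1.
v=11: a=11^3·(≡2), b=11^7·(≡7) mod 11; (2|11)=-1, (7|11)=-1; (−1)^{3·7·5}·(-1)^7·(-1)^3 = -1.
v=17: a=17^-2·(≡16), b=17^0·(≡9) mod 17; (16|17)=+1, (9|17)=+1; (−1)^{-2·0·8}·(+1)^0·(+1)^-2 = +1.
(110, -15015 / ℚ) ramifies at {3, 7, 11, 13}: a division algebra.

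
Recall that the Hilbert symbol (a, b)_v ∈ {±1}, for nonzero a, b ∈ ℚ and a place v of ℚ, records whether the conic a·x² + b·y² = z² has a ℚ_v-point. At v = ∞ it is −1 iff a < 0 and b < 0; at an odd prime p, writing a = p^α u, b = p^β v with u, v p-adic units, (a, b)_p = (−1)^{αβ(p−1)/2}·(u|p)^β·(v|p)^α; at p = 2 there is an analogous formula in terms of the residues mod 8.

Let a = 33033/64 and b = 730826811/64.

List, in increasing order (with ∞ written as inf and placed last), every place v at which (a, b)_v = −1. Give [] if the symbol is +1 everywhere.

Mod squares: a ≡ 273, b ≡ 11. Check v ∈ {∞, 2, 3, 7, 11, 13, 19}.
v=11: a=11^2·(≡1), b=11^3·(≡3) mod 11; (1|11)=+1, (3|11)=+1; (−1)^{2·3·5}·(+1)^3·(+1)^2 = +1.
v=∞: 273 > 0 and 11 > 0  ⇒  (a,b)_∞ = +1.
v=3: a=3^1·(≡1), b=3^2·(≡2) mod 3; (1|3)=+1, (2|3)=-1; (−1)^{1·2·1}·(+1)^2·(-1)^1 = -1.
v=2: v_2(a)=-6, v_2(b)=-6; units ≡ 1, 3 (mod 8); ε·ε+αω+βω = 0·1+-6·1+-6·0 ≡ 0  ⇒  (a,b)_2 = +1.
v=13: a=13^1·(≡7), b=13^2·(≡5) mod 13; (7|13)=-1, (5|13)=-1; (−1)^{1·2·6}·(-1)^2·(-1)^1 = -1.
v=19: a=19^0·(≡7), b=19^2·(≡11) mod 19; (7|19)=+1, (11|19)=+1; (−1)^{0·2·9}·(+1)^2·(+1)^0 = +1.
v=7: a=7^1·(≡1), b=7^0·(≡1) mod 7; (1|7)=+1, (1|7)=+1; (−1)^{1·0·3}·(+1)^0·(+1)^1 = +1.
|Ram(273, 11)| = 2, even; anisotropic at {3, 13}.

[3, 13]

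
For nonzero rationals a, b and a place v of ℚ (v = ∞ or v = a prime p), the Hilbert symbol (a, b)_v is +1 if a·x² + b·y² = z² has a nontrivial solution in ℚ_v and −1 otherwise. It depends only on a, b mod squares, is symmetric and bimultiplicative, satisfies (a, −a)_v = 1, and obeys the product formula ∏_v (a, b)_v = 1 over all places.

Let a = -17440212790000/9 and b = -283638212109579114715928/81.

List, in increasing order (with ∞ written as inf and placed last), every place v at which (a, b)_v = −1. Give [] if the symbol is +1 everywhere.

(a, b) ≡ (-2431, -3542) mod (ℚ^×)²; places V = {2, 3, 5, 7, 11, 13, 17, 23, 41, 53, ∞}.
(a,b)_5: α=4, u≡4; β=0, v≡2 (mod 5); (4|5)=+1, (2|5)=-1; sign (−1)^0·+1^0·-1^4 = +1.
(a,b)_17: α=1, u≡6; β=2, v≡14 (mod 17); (6|17)=-1, (14|17)=-1; sign (−1)^0·-1^2·-1^1 = -1.
(a,b)_23: α=0, u≡17; β=1, v≡5 (mod 23); (17|23)=-1, (5|23)=-1; sign (−1)^0·-1^1·-1^0 = -1.
(a,b)_41: α=0, u≡34; β=2, v≡20 (mod 41); (34|41)=-1, (20|41)=+1; sign (−1)^0·-1^2·+1^0 = +1.
(a,b)_7: α=2, u≡5; β=3, v≡6 (mod 7); (5|7)=-1, (6|7)=-1; sign (−1)^0·-1^3·-1^2 = -1.
(a,b)_11: α=5, u≡8; β=7, v≡10 (mod 11); (8|11)=-1, (10|11)=-1; sign (−1)^1·-1^7·-1^5 = -1.
(a,b)_13: α=1, u≡2; β=2, v≡11 (mod 13); (2|13)=-1, (11|13)=-1; sign (−1)^0·-1^2·-1^1 = -1.
(a,b)_53: α=0, u≡28; β=2, v≡9 (mod 53); (28|53)=+1, (9|53)=+1; sign (−1)^0·+1^2·+1^0 = +1.
(a,b)_∞: sgn(-2431)=−, sgn(-3542)=−, so -1.
(a,b)_2: α=4, β=3; u≡1, v≡5 (mod 8); ε(u)ε(v)=0·0, αω(v)=4·1, βω(u)=3·0; sum ≡ 0  ⇒  +1.
(a,b)_3: α=-2, u≡2; β=-4, v≡1 (mod 3); (2|3)=-1, (1|3)=+1; sign (−1)^0·-1^-4·+1^-2 = +1.
(-2431, -3542 / ℚ) ramifies at {7, 11, 13, 17, 23, ∞}: a division algebra.

[7, 11, 13, 17, 23, inf]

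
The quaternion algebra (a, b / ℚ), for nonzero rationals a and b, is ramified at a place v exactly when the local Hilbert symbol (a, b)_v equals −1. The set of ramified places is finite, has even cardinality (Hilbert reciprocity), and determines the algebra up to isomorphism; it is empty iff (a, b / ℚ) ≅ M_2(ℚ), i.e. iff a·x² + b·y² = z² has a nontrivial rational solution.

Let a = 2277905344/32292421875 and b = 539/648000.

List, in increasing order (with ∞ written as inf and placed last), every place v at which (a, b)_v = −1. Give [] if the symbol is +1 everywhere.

Mod squares: a ≡ 85085, b ≡ 55. Check v ∈ {∞, 2, 3, 5, 7, 11, 13, 17}.
v=5: a=5^-7·(≡3), b=5^-3·(≡1) mod 5; (3|5)=-1, (1|5)=+1; (−1)^{-7·-3·2}·(-1)^-3·(+1)^-7 = -1.
v=13: a=13^1·(≡2), b=13^0·(≡3) mod 13; (2|13)=-1, (3|13)=+1; (−1)^{1·0·6}·(-1)^0·(+1)^1 = +1.
v=11: a=11^5·(≡2), b=11^1·(≡5) mod 11; (2|11)=-1, (5|11)=+1; (−1)^{5·1·5}·(-1)^1·(+1)^5 = +1.
v=2: v_2(a)=6, v_2(b)=-6; units ≡ 5, 7 (mod 8); ε·ε+αω+βω = 0·1+6·0+-6·1 ≡ 0  ⇒  (a,b)_2 = +1.
v=7: a=7^-1·(≡6), b=7^2·(≡6) mod 7; (6|7)=-1, (6|7)=-1; (−1)^{-1·2·3}·(-1)^2·(-1)^-1 = -1.
v=3: a=3^-10·(≡2), b=3^-4·(≡1) mod 3; (2|3)=-1, (1|3)=+1; (−1)^{-10·-4·1}·(-1)^-4·(+1)^-10 = +1.
v=∞: 85085 > 0 and 55 > 0  ⇒  (a,b)_∞ = +1.
v=17: a=17^1·(≡10), b=17^0·(≡15) mod 17; (10|17)=-1, (15|17)=+1; (−1)^{1·0·8}·(-1)^0·(+1)^1 = +1.
Ram(85085, 55) = {5, 7}; no ℚ_5-point on the conic.

[5, 7]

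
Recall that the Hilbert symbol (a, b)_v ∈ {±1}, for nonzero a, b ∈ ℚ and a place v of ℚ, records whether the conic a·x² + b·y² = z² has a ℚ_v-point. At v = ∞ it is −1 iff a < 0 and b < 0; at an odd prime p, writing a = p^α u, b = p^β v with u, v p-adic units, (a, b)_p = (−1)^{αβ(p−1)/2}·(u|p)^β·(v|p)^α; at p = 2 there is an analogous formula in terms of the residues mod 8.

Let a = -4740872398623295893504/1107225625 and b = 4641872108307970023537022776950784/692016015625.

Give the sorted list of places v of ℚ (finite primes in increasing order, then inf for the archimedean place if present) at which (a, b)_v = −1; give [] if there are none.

(a, b) ≡ (-14911, 13708851) mod (ℚ^×)²; places V = {2, 3, 5, 7, 11, 13, 17, 23, 29, 31, 37, ∞}.
(a,b)_2: α=12, β=14; u≡1, v≡3 (mod 8); ε(u)ε(v)=0·1, αω(v)=12·1, βω(u)=14·0; sum ≡ 0  ⇒  +1.
(a,b)_7: α=2, u≡3; β=6, v≡4 (mod 7); (3|7)=-1, (4|7)=+1; sign (−1)^0·-1^6·+1^2 = +1.
(a,b)_3: α=2, u≡2; β=7, v≡2 (mod 3); (2|3)=-1, (2|3)=-1; sign (−1)^0·-1^7·-1^2 = -1.
(a,b)_23: α=2, u≡4; β=3, v≡7 (mod 23); (4|23)=+1, (7|23)=-1; sign (−1)^0·+1^3·-1^2 = +1.
(a,b)_29: α=2, u≡25; β=3, v≡3 (mod 29); (25|29)=+1, (3|29)=-1; sign (−1)^0·+1^3·-1^2 = +1.
(a,b)_31: α=1, u≡30; β=1, v≡27 (mod 31); (30|31)=-1, (27|31)=-1; sign (−1)^1·-1^1·-1^1 = -1.
(a,b)_37: α=3, u≡9; β=4, v≡24 (mod 37); (9|37)=+1, (24|37)=-1; sign (−1)^0·+1^4·-1^3 = -1.
(a,b)_∞: sgn(-14911)=−, sgn(13708851)=+, so +1.
(a,b)_17: α=2, u≡9; β=3, v≡1 (mod 17); (9|17)=+1, (1|17)=+1; sign (−1)^0·+1^3·+1^2 = +1.
(a,b)_5: α=-4, u≡1; β=-8, v≡4 (mod 5); (1|5)=+1, (4|5)=+1; sign (−1)^0·+1^-8·+1^-4 = +1.
(a,b)_13: α=1, u≡9; β=1, v≡11 (mod 13); (9|13)=+1, (11|13)=-1; sign (−1)^0·+1^1·-1^1 = -1.
(a,b)_11: α=-6, u≡9; β=-6, v≡8 (mod 11); (9|11)=+1, (8|11)=-1; sign (−1)^0·+1^-6·-1^-6 = +1.
(-14911, 13708851 / ℚ) ramifies at {3, 13, 31, 37}: a division algebra.

[3, 13, 31, 37]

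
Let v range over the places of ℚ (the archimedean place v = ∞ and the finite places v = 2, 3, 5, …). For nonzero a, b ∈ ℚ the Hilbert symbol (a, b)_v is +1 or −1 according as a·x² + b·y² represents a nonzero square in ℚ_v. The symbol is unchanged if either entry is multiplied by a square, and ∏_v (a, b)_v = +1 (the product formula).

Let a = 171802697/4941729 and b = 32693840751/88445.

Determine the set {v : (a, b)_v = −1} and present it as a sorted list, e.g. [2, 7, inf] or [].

[3, 5, 23, 29]

Mod squares: a ≡ 17, b ≡ 7993995. Check v ∈ {∞, 2, 3, 5, 7, 11, 13, 17, 19, 23, 29, 47}.
v=47: a=47^0·(≡9), b=47^1·(≡31) mod 47; (9|47)=+1, (31|47)=-1; (−1)^{0·1·23}·(+1)^1·(-1)^0 = +1.
v=19: a=19^-2·(≡11), b=19^-2·(≡4) mod 19; (11|19)=+1, (4|19)=+1; (−1)^{-2·-2·9}·(+1)^-2·(+1)^-2 = +1.
v=∞: 17 > 0 and 7993995 > 0  ⇒  (a,b)_∞ = +1.
v=17: a=17^5·(≡15), b=17^1·(≡1) mod 17; (15|17)=+1, (1|17)=+1; (−1)^{5·1·8}·(+1)^1·(+1)^5 = +1.
v=2: v_2(a)=0, v_2(b)=0; units ≡ 1, 3 (mod 8); ε·ε+αω+βω = 0·1+0·1+0·0 ≡ 0  ⇒  (a,b)_2 = +1.
v=23: a=23^0·(≡7), b=23^1·(≡6) mod 23; (7|23)=-1, (6|23)=+1; (−1)^{0·1·11}·(-1)^1·(+1)^0 = -1.
v=3: a=3^-4·(≡2), b=3^1·(≡2) mod 3; (2|3)=-1, (2|3)=-1; (−1)^{-4·1·1}·(-1)^1·(-1)^-4 = -1.
v=13: a=13^-2·(≡10), b=13^2·(≡9) mod 13; (10|13)=+1, (9|13)=+1; (−1)^{-2·2·6}·(+1)^2·(+1)^-2 = +1.
v=7: a=7^0·(≡5), b=7^-2·(≡2) mod 7; (5|7)=-1, (2|7)=+1; (−1)^{0·-2·3}·(-1)^-2·(+1)^0 = +1.
v=29: a=29^0·(≡11), b=29^1·(≡10) mod 29; (11|29)=-1, (10|29)=-1; (−1)^{0·1·14}·(-1)^1·(-1)^0 = -1.
v=11: a=11^2·(≡10), b=11^2·(≡1) mod 11; (10|11)=-1, (1|11)=+1; (−1)^{2·2·5}·(-1)^2·(+1)^2 = +1.
v=5: a=5^0·(≡3), b=5^-1·(≡4) mod 5; (3|5)=-1, (4|5)=+1; (−1)^{0·-1·2}·(-1)^-1·(+1)^0 = -1.
Ram(17, 7993995) = {3, 5, 23, 29}; no ℚ_3-point on the conic.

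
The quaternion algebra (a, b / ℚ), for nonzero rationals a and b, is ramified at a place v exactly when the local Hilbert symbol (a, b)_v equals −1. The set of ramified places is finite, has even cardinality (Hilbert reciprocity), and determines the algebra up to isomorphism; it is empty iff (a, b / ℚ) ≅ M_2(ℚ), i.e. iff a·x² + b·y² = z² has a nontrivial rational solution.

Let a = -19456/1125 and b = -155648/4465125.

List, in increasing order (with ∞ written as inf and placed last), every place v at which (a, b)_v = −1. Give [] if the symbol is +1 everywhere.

Mod squares: a ≡ -95, b ≡ -190. Check v ∈ {∞, 2, 3, 5, 7, 19}.
v=7: a=7^0·(≡5), b=7^-2·(≡3) mod 7; (5|7)=-1, (3|7)=-1; (−1)^{0·-2·3}·(-1)^-2·(-1)^0 = +1.
v=∞: -95 < 0 and -190 < 0  ⇒  (a,b)_∞ = -1.
v=3: a=3^-2·(≡1), b=3^-6·(≡2) mod 3; (1|3)=+1, (2|3)=-1; (−1)^{-2·-6·1}·(+1)^-6·(-1)^-2 = +1.
v=19: a=19^1·(≡10), b=19^1·(≡17) mod 19; (10|19)=-1, (17|19)=+1; (−1)^{1·1·9}·(-1)^1·(+1)^1 = +1.
v=5: a=5^-3·(≡1), b=5^-3·(≡2) mod 5; (1|5)=+1, (2|5)=-1; (−1)^{-3·-3·2}·(+1)^-3·(-1)^-3 = -1.
v=2: v_2(a)=10, v_2(b)=13; units ≡ 1, 1 (mod 8); ε·ε+αω+βω = 0·0+10·0+13·0 ≡ 0  ⇒  (a,b)_2 = +1.
|Ram(-95, -190)| = 2, even; anisotropic at {5, ∞}.

[5, inf]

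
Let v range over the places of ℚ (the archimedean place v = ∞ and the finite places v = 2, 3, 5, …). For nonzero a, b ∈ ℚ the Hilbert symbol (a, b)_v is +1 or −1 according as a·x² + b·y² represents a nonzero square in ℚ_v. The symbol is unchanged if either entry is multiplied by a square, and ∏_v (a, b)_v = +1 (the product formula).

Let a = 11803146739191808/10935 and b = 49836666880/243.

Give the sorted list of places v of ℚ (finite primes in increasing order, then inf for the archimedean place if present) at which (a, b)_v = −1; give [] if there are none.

(a, b) ≡ (255255, 1785) mod (ℚ^×)²; places V = {2, 3, 5, 7, 11, 13, 17, ∞}.
(a,b)_5: α=-1, u≡4; β=1, v≡2 (mod 5); (4|5)=+1, (2|5)=-1; sign (−1)^0·+1^1·-1^-1 = -1.
(a,b)_7: α=3, u≡4; β=1, v≡6 (mod 7); (4|7)=+1, (6|7)=-1; sign (−1)^1·+1^1·-1^3 = +1.
(a,b)_∞: sgn(255255)=+, sgn(1785)=+, so +1.
(a,b)_11: α=3, u≡7; β=2, v≡5 (mod 11); (7|11)=-1, (5|11)=+1; sign (−1)^0·-1^2·+1^3 = +1.
(a,b)_17: α=1, u≡15; β=1, v≡14 (mod 17); (15|17)=+1, (14|17)=-1; sign (−1)^0·+1^1·-1^1 = -1.
(a,b)_13: α=5, u≡11; β=2, v≡3 (mod 13); (11|13)=-1, (3|13)=+1; sign (−1)^0·-1^2·+1^5 = +1.
(a,b)_2: α=12, β=12; u≡7, v≡1 (mod 8); ε(u)ε(v)=1·0, αω(v)=12·0, βω(u)=12·0; sum ≡ 0  ⇒  +1.
(a,b)_3: α=-7, u≡2; β=-5, v≡1 (mod 3); (2|3)=-1, (1|3)=+1; sign (−1)^1·-1^-5·+1^-7 = +1.
(255255, 1785 / ℚ) ramifies at {5, 17}: a division algebra.

[5, 17]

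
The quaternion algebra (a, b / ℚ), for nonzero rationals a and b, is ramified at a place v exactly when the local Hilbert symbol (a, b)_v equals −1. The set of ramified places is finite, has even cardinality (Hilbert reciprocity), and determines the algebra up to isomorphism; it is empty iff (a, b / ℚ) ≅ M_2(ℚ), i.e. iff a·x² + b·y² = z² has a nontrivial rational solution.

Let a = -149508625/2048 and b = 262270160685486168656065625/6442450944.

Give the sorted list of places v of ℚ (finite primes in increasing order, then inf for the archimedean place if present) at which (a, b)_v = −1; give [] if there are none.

[5, 7, 11, 17]

Mod squares: a ≡ -22610, b ≡ 1385670. Check v ∈ {∞, 2, 3, 5, 7, 11, 13, 17, 19, 23}.
v=2: v_2(a)=-11, v_2(b)=-31; units ≡ 7, 3 (mod 8); ε·ε+αω+βω = 1·1+-11·1+-31·0 ≡ 0  ⇒  (a,b)_2 = +1.
v=11: a=11^0·(≡10), b=11^1·(≡1) mod 11; (10|11)=-1, (1|11)=+1; (−1)^{0·1·5}·(-1)^1·(+1)^0 = -1.
v=13: a=13^0·(≡1), b=13^1·(≡9) mod 13; (1|13)=+1, (9|13)=+1; (−1)^{0·1·6}·(+1)^1·(+1)^0 = +1.
v=5: a=5^3·(≡2), b=5^5·(≡4) mod 5; (2|5)=-1, (4|5)=+1; (−1)^{3·5·2}·(-1)^5·(+1)^3 = -1.
v=∞: -22610 < 0 and 1385670 > 0  ⇒  (a,b)_∞ = +1.
v=23: a=23^2·(≡22), b=23^6·(≡12) mod 23; (22|23)=-1, (12|23)=+1; (−1)^{2·6·11}·(-1)^6·(+1)^2 = +1.
v=19: a=19^1·(≡11), b=19^3·(≡13) mod 19; (11|19)=+1, (13|19)=-1; (−1)^{1·3·9}·(+1)^3·(-1)^1 = +1.
v=7: a=7^1·(≡1), b=7^6·(≡5) mod 7; (1|7)=+1, (5|7)=-1; (−1)^{1·6·3}·(+1)^6·(-1)^1 = -1.
v=17: a=17^1·(≡13), b=17^3·(≡11) mod 17; (13|17)=+1, (11|17)=-1; (−1)^{1·3·8}·(+1)^3·(-1)^1 = -1.
v=3: a=3^0·(≡1), b=3^-1·(≡1) mod 3; (1|3)=+1, (1|3)=+1; (−1)^{0·-1·1}·(+1)^-1·(+1)^0 = +1.
|Ram(-22610, 1385670)| = 4, even; anisotropic at {5, 7, 11, 17}.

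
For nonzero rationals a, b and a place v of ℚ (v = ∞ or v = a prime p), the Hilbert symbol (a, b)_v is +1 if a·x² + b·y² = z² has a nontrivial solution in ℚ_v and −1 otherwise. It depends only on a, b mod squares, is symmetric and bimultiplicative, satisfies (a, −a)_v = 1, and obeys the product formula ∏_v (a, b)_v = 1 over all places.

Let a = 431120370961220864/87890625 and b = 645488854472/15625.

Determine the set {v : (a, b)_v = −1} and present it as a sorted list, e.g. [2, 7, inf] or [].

Mod squares: a ≡ 341, b ≡ 2. Check v ∈ {∞, 2, 3, 5, 7, 11, 17, 19, 31}.
v=7: a=7^6·(≡3), b=7^4·(≡1) mod 7; (3|7)=-1, (1|7)=+1; (−1)^{6·4·3}·(-1)^4·(+1)^6 = +1.
v=5: a=5^-10·(≡1), b=5^-6·(≡2) mod 5; (1|5)=+1, (2|5)=-1; (−1)^{-10·-6·2}·(+1)^-6·(-1)^-10 = +1.
v=31: a=31^3·(≡6), b=31^2·(≡19) mod 31; (6|31)=-1, (19|31)=+1; (−1)^{3·2·15}·(-1)^2·(+1)^3 = +1.
v=11: a=11^3·(≡3), b=11^2·(≡7) mod 11; (3|11)=+1, (7|11)=-1; (−1)^{3·2·5}·(+1)^2·(-1)^3 = -1.
v=3: a=3^-2·(≡2), b=3^0·(≡2) mod 3; (2|3)=-1, (2|3)=-1; (−1)^{-2·0·1}·(-1)^0·(-1)^-2 = +1.
v=17: a=17^0·(≡8), b=17^2·(≡16) mod 17; (8|17)=+1, (16|17)=+1; (−1)^{0·2·8}·(+1)^2·(+1)^0 = +1.
v=∞: 341 > 0 and 2 > 0  ⇒  (a,b)_∞ = +1.
v=2: v_2(a)=8, v_2(b)=3; units ≡ 5, 1 (mod 8); ε·ε+αω+βω = 0·0+8·0+3·1 ≡ 1  ⇒  (a,b)_2 = -1.
v=19: a=19^2·(≡15), b=19^0·(≡13) mod 19; (15|19)=-1, (13|19)=-1; (−1)^{2·0·9}·(-1)^0·(-1)^2 = +1.
(341, 2 / ℚ) ramifies at {2, 11}: a division algebra.

[2, 11]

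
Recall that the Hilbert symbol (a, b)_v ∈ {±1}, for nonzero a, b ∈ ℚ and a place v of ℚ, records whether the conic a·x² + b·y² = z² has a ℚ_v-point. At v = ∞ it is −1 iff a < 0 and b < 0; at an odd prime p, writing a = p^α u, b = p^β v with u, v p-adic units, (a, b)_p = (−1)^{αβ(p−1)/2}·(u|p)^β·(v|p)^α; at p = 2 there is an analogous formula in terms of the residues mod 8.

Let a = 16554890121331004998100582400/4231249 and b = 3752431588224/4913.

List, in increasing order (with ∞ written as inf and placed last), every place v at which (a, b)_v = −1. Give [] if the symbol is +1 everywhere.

[2, 23]

(a, b) ≡ (1886, 13838) mod (ℚ^×)²; places V = {2, 3, 5, 7, 11, 13, 17, 23, 37, 41, ∞}.
(a,b)_37: α=2, u≡36; β=1, v≡25 (mod 37); (36|37)=+1, (25|37)=+1; sign (−1)^0·+1^1·+1^2 = +1.
(a,b)_23: α=3, u≡13; β=2, v≡5 (mod 23); (13|23)=+1, (5|23)=-1; sign (−1)^0·+1^2·-1^3 = -1.
(a,b)_41: α=3, u≡40; β=2, v≡32 (mod 41); (40|41)=+1, (32|41)=+1; sign (−1)^0·+1^2·+1^3 = +1.
(a,b)_2: α=17, β=7; u≡7, v≡7 (mod 8); ε(u)ε(v)=1·1, αω(v)=17·0, βω(u)=7·0; sum ≡ 1  ⇒  -1.
(a,b)_3: α=12, u≡2; β=4, v≡2 (mod 3); (2|3)=-1, (2|3)=-1; sign (−1)^0·-1^4·-1^12 = +1.
(a,b)_∞: sgn(1886)=+, sgn(13838)=+, so +1.
(a,b)_7: α=2, u≡6; β=0, v≡3 (mod 7); (6|7)=-1, (3|7)=-1; sign (−1)^0·-1^0·-1^2 = +1.
(a,b)_17: α=-2, u≡15; β=-3, v≡9 (mod 17); (15|17)=+1, (9|17)=+1; sign (−1)^0·+1^-3·+1^-2 = +1.
(a,b)_11: α=-4, u≡4; β=1, v≡1 (mod 11); (4|11)=+1, (1|11)=+1; sign (−1)^0·+1^1·+1^-4 = +1.
(a,b)_5: α=2, u≡4; β=0, v≡3 (mod 5); (4|5)=+1, (3|5)=-1; sign (−1)^0·+1^0·-1^2 = +1.
(a,b)_13: α=2, u≡1; β=0, v≡6 (mod 13); (1|13)=+1, (6|13)=-1; sign (−1)^0·+1^0·-1^2 = +1.
(1886, 13838 / ℚ) ramifies at {2, 23}: a division algebra.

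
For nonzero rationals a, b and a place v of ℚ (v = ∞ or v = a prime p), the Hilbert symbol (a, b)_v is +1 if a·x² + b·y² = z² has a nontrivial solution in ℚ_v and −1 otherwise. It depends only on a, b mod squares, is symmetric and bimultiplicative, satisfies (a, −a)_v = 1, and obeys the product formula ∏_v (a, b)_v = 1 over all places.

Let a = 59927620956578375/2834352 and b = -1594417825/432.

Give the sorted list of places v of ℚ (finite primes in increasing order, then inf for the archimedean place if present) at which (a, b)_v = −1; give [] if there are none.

Mod squares: a ≡ 636405, b ≡ -6699. Check v ∈ {∞, 2, 3, 5, 7, 11, 13, 17, 19, 29, 37}.
v=29: a=29^1·(≡3), b=29^1·(≡24) mod 29; (3|29)=-1, (24|29)=+1; (−1)^{1·1·14}·(-1)^1·(+1)^1 = -1.
v=3: a=3^-11·(≡2), b=3^-3·(≡2) mod 3; (2|3)=-1, (2|3)=-1; (−1)^{-11·-3·1}·(-1)^-3·(-1)^-11 = -1.
v=17: a=17^2·(≡7), b=17^0·(≡15) mod 17; (7|17)=-1, (15|17)=+1; (−1)^{2·0·8}·(-1)^0·(+1)^2 = +1.
v=5: a=5^3·(≡1), b=5^2·(≡1) mod 5; (1|5)=+1, (1|5)=+1; (−1)^{3·2·2}·(+1)^2·(+1)^3 = +1.
v=13: a=13^4·(≡1), b=13^4·(≡12) mod 13; (1|13)=+1, (12|13)=+1; (−1)^{4·4·6}·(+1)^4·(+1)^4 = +1.
v=2: v_2(a)=-4, v_2(b)=-4; units ≡ 5, 5 (mod 8); ε·ε+αω+βω = 0·0+-4·1+-4·1 ≡ 0  ⇒  (a,b)_2 = +1.
v=∞: 636405 > 0 and -6699 < 0  ⇒  (a,b)_∞ = +1.
v=37: a=37^2·(≡6), b=37^0·(≡2) mod 37; (6|37)=-1, (2|37)=-1; (−1)^{2·0·18}·(-1)^0·(-1)^2 = +1.
v=19: a=19^1·(≡11), b=19^0·(≡10) mod 19; (11|19)=+1, (10|19)=-1; (−1)^{1·0·9}·(+1)^0·(-1)^1 = -1.
v=7: a=7^1·(≡5), b=7^1·(≡1) mod 7; (5|7)=-1, (1|7)=+1; (−1)^{1·1·3}·(-1)^1·(+1)^1 = +1.
v=11: a=11^1·(≡8), b=11^1·(≡8) mod 11; (8|11)=-1, (8|11)=-1; (−1)^{1·1·5}·(-1)^1·(-1)^1 = -1.
|Ram(636405, -6699)| = 4, even; anisotropic at {3, 11, 19, 29}.

[3, 11, 19, 29]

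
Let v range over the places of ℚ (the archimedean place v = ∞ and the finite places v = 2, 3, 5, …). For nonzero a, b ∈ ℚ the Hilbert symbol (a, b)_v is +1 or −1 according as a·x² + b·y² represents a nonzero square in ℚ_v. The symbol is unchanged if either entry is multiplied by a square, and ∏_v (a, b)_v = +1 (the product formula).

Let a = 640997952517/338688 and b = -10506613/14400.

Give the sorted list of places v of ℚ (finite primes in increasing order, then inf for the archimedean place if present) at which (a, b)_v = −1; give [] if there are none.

Mod squares: a ≡ 39, b ≡ -13. Check v ∈ {∞, 2, 3, 5, 7, 13, 19, 29, 31}.
v=3: a=3^-3·(≡1), b=3^-2·(≡2) mod 3; (1|3)=+1, (2|3)=-1; (−1)^{-3·-2·1}·(+1)^-2·(-1)^-3 = -1.
v=2: v_2(a)=-8, v_2(b)=-6; units ≡ 7, 3 (mod 8); ε·ε+αω+βω = 1·1+-8·1+-6·0 ≡ 1  ⇒  (a,b)_2 = -1.
v=∞: 39 > 0 and -13 < 0  ⇒  (a,b)_∞ = +1.
v=31: a=31^2·(≡4), b=31^2·(≡20) mod 31; (4|31)=+1, (20|31)=+1; (−1)^{2·2·15}·(+1)^2·(+1)^2 = +1.
v=5: a=5^0·(≡4), b=5^-2·(≡2) mod 5; (4|5)=+1, (2|5)=-1; (−1)^{0·-2·2}·(+1)^-2·(-1)^0 = +1.
v=19: a=19^2·(≡4), b=19^0·(≡6) mod 19; (4|19)=+1, (6|19)=+1; (−1)^{2·0·9}·(+1)^0·(+1)^2 = +1.
v=7: a=7^-2·(≡2), b=7^0·(≡2) mod 7; (2|7)=+1, (2|7)=+1; (−1)^{-2·0·3}·(+1)^0·(+1)^-2 = +1.
v=29: a=29^2·(≡15), b=29^2·(≡4) mod 29; (15|29)=-1, (4|29)=+1; (−1)^{2·2·14}·(-1)^2·(+1)^2 = +1.
v=13: a=13^3·(≡12), b=13^1·(≡1) mod 13; (12|13)=+1, (1|13)=+1; (−1)^{3·1·6}·(+1)^1·(+1)^3 = +1.
(39, -13 / ℚ) ramifies at {2, 3}: a division algebra.

[2, 3]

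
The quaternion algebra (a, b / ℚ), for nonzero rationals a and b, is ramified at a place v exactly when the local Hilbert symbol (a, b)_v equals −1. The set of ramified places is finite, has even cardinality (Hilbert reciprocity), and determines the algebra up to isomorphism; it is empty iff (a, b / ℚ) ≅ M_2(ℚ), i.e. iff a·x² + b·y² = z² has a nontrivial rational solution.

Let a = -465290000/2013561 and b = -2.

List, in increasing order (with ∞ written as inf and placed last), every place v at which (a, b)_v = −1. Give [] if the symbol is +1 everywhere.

[2, 7, 23, inf]

(a, b) ≡ (-161, -2) mod (ℚ^×)²; places V = {2, 3, 5, 7, 11, 17, 23, 43, ∞}.
(a,b)_5: α=4, u≡1; β=0, v≡3 (mod 5); (1|5)=+1, (3|5)=-1; sign (−1)^0·+1^0·-1^4 = +1.
(a,b)_11: α=-2, u≡5; β=0, v≡9 (mod 11); (5|11)=+1, (9|11)=+1; sign (−1)^0·+1^0·+1^-2 = +1.
(a,b)_23: α=1, u≡6; β=0, v≡21 (mod 23); (6|23)=+1, (21|23)=-1; sign (−1)^0·+1^0·-1^1 = -1.
(a,b)_∞: sgn(-161)=−, sgn(-2)=−, so -1.
(a,b)_7: α=1, u≡3; β=0, v≡5 (mod 7); (3|7)=-1, (5|7)=-1; sign (−1)^0·-1^0·-1^1 = -1.
(a,b)_43: α=-2, u≡1; β=0, v≡41 (mod 43); (1|43)=+1, (41|43)=+1; sign (−1)^0·+1^0·+1^-2 = +1.
(a,b)_17: α=2, u≡8; β=0, v≡15 (mod 17); (8|17)=+1, (15|17)=+1; sign (−1)^0·+1^0·+1^2 = +1.
(a,b)_2: α=4, β=1; u≡7, v≡7 (mod 8); ε(u)ε(v)=1·1, αω(v)=4·0, βω(u)=1·0; sum ≡ 1  ⇒  -1.
(a,b)_3: α=-2, u≡1; β=0, v≡1 (mod 3); (1|3)=+1, (1|3)=+1; sign (−1)^0·+1^0·+1^-2 = +1.
(-161, -2 / ℚ) ramifies at {2, 7, 23, ∞}: a division algebra.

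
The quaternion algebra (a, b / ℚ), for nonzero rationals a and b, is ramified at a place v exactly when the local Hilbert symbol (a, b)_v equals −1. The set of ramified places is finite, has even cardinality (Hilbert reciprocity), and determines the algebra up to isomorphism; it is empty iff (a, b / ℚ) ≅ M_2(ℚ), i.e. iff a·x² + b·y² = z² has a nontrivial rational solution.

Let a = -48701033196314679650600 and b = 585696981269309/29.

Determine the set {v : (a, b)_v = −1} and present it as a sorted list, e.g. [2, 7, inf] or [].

Mod squares: a ≡ -28106, b ≡ 65569. Check v ∈ {∞, 2, 5, 7, 13, 17, 19, 23, 29, 47}.
v=7: a=7^0·(≡3), b=7^5·(≡1) mod 7; (3|7)=-1, (1|7)=+1; (−1)^{0·5·3}·(-1)^5·(+1)^0 = -1.
v=23: a=23^3·(≡11), b=23^0·(≡11) mod 23; (11|23)=-1, (11|23)=-1; (−1)^{3·0·11}·(-1)^0·(-1)^3 = -1.
v=29: a=29^2·(≡25), b=29^-1·(≡5) mod 29; (25|29)=+1, (5|29)=+1; (−1)^{2·-1·14}·(+1)^-1·(+1)^2 = +1.
v=13: a=13^3·(≡3), b=13^2·(≡9) mod 13; (3|13)=+1, (9|13)=+1; (−1)^{3·2·6}·(+1)^2·(+1)^3 = +1.
v=2: v_2(a)=3, v_2(b)=0; units ≡ 3, 1 (mod 8); ε·ε+αω+βω = 1·0+3·0+0·1 ≡ 0  ⇒  (a,b)_2 = +1.
v=17: a=17^2·(≡11), b=17^3·(≡16) mod 17; (11|17)=-1, (16|17)=+1; (−1)^{2·3·8}·(-1)^3·(+1)^2 = -1.
v=5: a=5^2·(≡1), b=5^0·(≡1) mod 5; (1|5)=+1, (1|5)=+1; (−1)^{2·0·2}·(+1)^0·(+1)^2 = +1.
v=47: a=47^3·(≡44), b=47^2·(≡12) mod 47; (44|47)=-1, (12|47)=+1; (−1)^{3·2·23}·(-1)^2·(+1)^3 = +1.
v=∞: -28106 < 0 and 65569 > 0  ⇒  (a,b)_∞ = +1.
v=19: a=19^2·(≡10), b=19^1·(≡12) mod 19; (10|19)=-1, (12|19)=-1; (−1)^{2·1·9}·(-1)^1·(-1)^2 = -1.
|Ram(-28106, 65569)| = 4, even; anisotropic at {7, 17, 19, 23}.

[7, 17, 19, 23]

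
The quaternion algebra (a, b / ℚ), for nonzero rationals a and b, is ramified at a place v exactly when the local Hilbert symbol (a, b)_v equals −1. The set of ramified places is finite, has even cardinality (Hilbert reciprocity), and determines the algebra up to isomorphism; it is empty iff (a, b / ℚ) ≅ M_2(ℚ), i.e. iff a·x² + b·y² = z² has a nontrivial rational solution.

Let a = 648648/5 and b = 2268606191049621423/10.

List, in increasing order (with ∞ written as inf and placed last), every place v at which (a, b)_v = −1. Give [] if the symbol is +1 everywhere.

Mod squares: a ≡ 10010, b ≡ 14630. Check v ∈ {∞, 2, 3, 5, 7, 11, 13, 19, 31, 47}.
v=19: a=19^0·(≡9), b=19^1·(≡18) mod 19; (9|19)=+1, (18|19)=-1; (−1)^{0·1·9}·(+1)^1·(-1)^0 = +1.
v=31: a=31^0·(≡7), b=31^2·(≡27) mod 31; (7|31)=+1, (27|31)=-1; (−1)^{0·2·15}·(+1)^2·(-1)^0 = +1.
v=13: a=13^1·(≡3), b=13^2·(≡2) mod 13; (3|13)=+1, (2|13)=-1; (−1)^{1·2·6}·(+1)^2·(-1)^1 = -1.
v=2: v_2(a)=3, v_2(b)=-1; units ≡ 5, 3 (mod 8); ε·ε+αω+βω = 0·1+3·1+-1·1 ≡ 0  ⇒  (a,b)_2 = +1.
v=11: a=11^1·(≡6), b=11^3·(≡7) mod 11; (6|11)=-1, (7|11)=-1; (−1)^{1·3·5}·(-1)^3·(-1)^1 = -1.
v=5: a=5^-1·(≡3), b=5^-1·(≡4) mod 5; (3|5)=-1, (4|5)=+1; (−1)^{-1·-1·2}·(-1)^-1·(+1)^-1 = -1.
v=3: a=3^4·(≡2), b=3^6·(≡2) mod 3; (2|3)=-1, (2|3)=-1; (−1)^{4·6·1}·(-1)^6·(-1)^4 = +1.
v=47: a=47^0·(≡19), b=47^2·(≡41) mod 47; (19|47)=-1, (41|47)=-1; (−1)^{0·2·23}·(-1)^2·(-1)^0 = +1.
v=∞: 10010 > 0 and 14630 > 0  ⇒  (a,b)_∞ = +1.
v=7: a=7^1·(≡1), b=7^3·(≡4) mod 7; (1|7)=+1, (4|7)=+1; (−1)^{1·3·3}·(+1)^3·(+1)^1 = -1.
|Ram(10010, 14630)| = 4, even; anisotropic at {5, 7, 11, 13}.

[5, 7, 11, 13]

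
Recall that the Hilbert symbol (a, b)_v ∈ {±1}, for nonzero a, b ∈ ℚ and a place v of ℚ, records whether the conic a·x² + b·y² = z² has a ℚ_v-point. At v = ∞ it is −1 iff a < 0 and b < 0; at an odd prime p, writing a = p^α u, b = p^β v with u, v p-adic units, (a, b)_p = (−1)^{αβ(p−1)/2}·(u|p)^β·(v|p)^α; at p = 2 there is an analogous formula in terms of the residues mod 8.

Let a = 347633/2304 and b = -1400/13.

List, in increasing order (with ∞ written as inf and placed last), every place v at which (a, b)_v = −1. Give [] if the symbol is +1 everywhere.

Mod squares: a ≡ 17, b ≡ -182. Check v ∈ {∞, 2, 3, 5, 7, 11, 13, 17}.
v=11: a=11^2·(≡7), b=11^0·(≡4) mod 11; (7|11)=-1, (4|11)=+1; (−1)^{2·0·5}·(-1)^0·(+1)^2 = +1.
v=17: a=17^1·(≡13), b=17^0·(≡10) mod 17; (13|17)=+1, (10|17)=-1; (−1)^{1·0·8}·(+1)^0·(-1)^1 = -1.
v=∞: 17 > 0 and -182 < 0  ⇒  (a,b)_∞ = +1.
v=5: a=5^0·(≡2), b=5^2·(≡3) mod 5; (2|5)=-1, (3|5)=-1; (−1)^{0·2·2}·(-1)^2·(-1)^0 = +1.
v=2: v_2(a)=-8, v_2(b)=3; units ≡ 1, 5 (mod 8); ε·ε+αω+βω = 0·0+-8·1+3·0 ≡ 0  ⇒  (a,b)_2 = +1.
v=3: a=3^-2·(≡2), b=3^0·(≡1) mod 3; (2|3)=-1, (1|3)=+1; (−1)^{-2·0·1}·(-1)^0·(+1)^-2 = +1.
v=13: a=13^2·(≡1), b=13^-1·(≡4) mod 13; (1|13)=+1, (4|13)=+1; (−1)^{2·-1·6}·(+1)^-1·(+1)^2 = +1.
v=7: a=7^0·(≡6), b=7^1·(≡4) mod 7; (6|7)=-1, (4|7)=+1; (−1)^{0·1·3}·(-1)^1·(+1)^0 = -1.
|Ram(17, -182)| = 2, even; anisotropic at {7, 17}.

[7, 17]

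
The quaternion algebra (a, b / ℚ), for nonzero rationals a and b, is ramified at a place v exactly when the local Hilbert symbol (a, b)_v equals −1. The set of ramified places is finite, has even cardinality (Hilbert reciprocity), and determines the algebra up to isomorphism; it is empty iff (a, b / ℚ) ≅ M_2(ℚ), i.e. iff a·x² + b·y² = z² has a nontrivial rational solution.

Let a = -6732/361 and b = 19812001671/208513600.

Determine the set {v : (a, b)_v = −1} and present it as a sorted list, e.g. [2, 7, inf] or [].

[]

(a, b) ≡ (-187, 119) mod (ℚ^×)²; places V = {2, 3, 5, 7, 11, 17, 19, 23, ∞}.
(a,b)_7: α=0, u≡4; β=1, v≡5 (mod 7); (4|7)=+1, (5|7)=-1; sign (−1)^0·+1^1·-1^0 = +1.
(a,b)_17: α=1, u≡3; β=3, v≡10 (mod 17); (3|17)=-1, (10|17)=-1; sign (−1)^0·-1^3·-1^1 = +1.
(a,b)_19: α=-2, u≡13; β=-4, v≡5 (mod 19); (13|19)=-1, (5|19)=+1; sign (−1)^0·-1^-4·+1^-2 = +1.
(a,b)_11: α=1, u≡9; β=2, v≡5 (mod 11); (9|11)=+1, (5|11)=+1; sign (−1)^0·+1^2·+1^1 = +1.
(a,b)_3: α=2, u≡2; β=2, v≡2 (mod 3); (2|3)=-1, (2|3)=-1; sign (−1)^0·-1^2·-1^2 = +1.
(a,b)_5: α=0, u≡3; β=-2, v≡4 (mod 5); (3|5)=-1, (4|5)=+1; sign (−1)^0·-1^-2·+1^0 = +1.
(a,b)_23: α=0, u≡22; β=2, v≡3 (mod 23); (22|23)=-1, (3|23)=+1; sign (−1)^0·-1^2·+1^0 = +1.
(a,b)_∞: sgn(-187)=−, sgn(119)=+, so +1.
(a,b)_2: α=2, β=-6; u≡5, v≡7 (mod 8); ε(u)ε(v)=0·1, αω(v)=2·0, βω(u)=-6·1; sum ≡ 0  ⇒  +1.
Ram(a, b) = ∅: the form -187·x² + 119·y² − z² is isotropic over every ℚ_v, so by Hasse–Minkowski it is isotropic over ℚ.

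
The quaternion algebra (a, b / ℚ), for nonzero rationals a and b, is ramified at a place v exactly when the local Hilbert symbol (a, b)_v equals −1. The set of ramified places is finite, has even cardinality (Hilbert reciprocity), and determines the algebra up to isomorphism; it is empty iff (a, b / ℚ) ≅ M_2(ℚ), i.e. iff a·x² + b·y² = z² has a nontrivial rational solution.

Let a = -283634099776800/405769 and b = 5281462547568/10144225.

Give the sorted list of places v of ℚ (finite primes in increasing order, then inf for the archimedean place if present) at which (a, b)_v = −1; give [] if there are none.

[2, 3]

Mod squares: a ≡ -4002, b ≡ 23. Check v ∈ {∞, 2, 3, 5, 7, 13, 17, 23, 29}.
v=∞: -4002 < 0 and 23 > 0  ⇒  (a,b)_∞ = +1.
v=2: v_2(a)=5, v_2(b)=4; units ≡ 7, 7 (mod 8); ε·ε+αω+βω = 1·1+5·0+4·0 ≡ 1  ⇒  (a,b)_2 = -1.
v=29: a=29^3·(≡23), b=29^2·(≡25) mod 29; (23|29)=+1, (25|29)=+1; (−1)^{3·2·14}·(+1)^2·(+1)^3 = +1.
v=17: a=17^2·(≡3), b=17^2·(≡12) mod 17; (3|17)=-1, (12|17)=-1; (−1)^{2·2·8}·(-1)^2·(-1)^2 = +1.
v=3: a=3^7·(≡1), b=3^10·(≡2) mod 3; (1|3)=+1, (2|3)=-1; (−1)^{7·10·1}·(+1)^10·(-1)^7 = -1.
v=7: a=7^-4·(≡4), b=7^-4·(≡1) mod 7; (4|7)=+1, (1|7)=+1; (−1)^{-4·-4·3}·(+1)^-4·(+1)^-4 = +1.
v=13: a=13^-2·(≡8), b=13^-2·(≡3) mod 13; (8|13)=-1, (3|13)=+1; (−1)^{-2·-2·6}·(-1)^-2·(+1)^-2 = +1.
v=23: a=23^1·(≡22), b=23^1·(≡2) mod 23; (22|23)=-1, (2|23)=+1; (−1)^{1·1·11}·(-1)^1·(+1)^1 = +1.
v=5: a=5^2·(≡2), b=5^-2·(≡2) mod 5; (2|5)=-1, (2|5)=-1; (−1)^{2·-2·2}·(-1)^-2·(-1)^2 = +1.
Ram(-4002, 23) = {2, 3}; no ℚ_2-point on the conic.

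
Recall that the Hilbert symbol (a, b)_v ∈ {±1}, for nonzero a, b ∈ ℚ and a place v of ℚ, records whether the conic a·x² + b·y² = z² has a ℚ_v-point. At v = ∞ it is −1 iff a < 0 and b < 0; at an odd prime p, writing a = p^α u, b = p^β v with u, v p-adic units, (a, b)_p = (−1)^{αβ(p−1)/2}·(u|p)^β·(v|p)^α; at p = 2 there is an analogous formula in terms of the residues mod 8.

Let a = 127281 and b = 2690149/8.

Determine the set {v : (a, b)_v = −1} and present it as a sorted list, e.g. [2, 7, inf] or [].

(a, b) ≡ (127281, 109802) mod (ℚ^×)²; places V = {2, 3, 7, 11, 19, 23, 29, 31, ∞}.
(a,b)_23: α=0, u≡22; β=1, v≡1 (mod 23); (22|23)=-1, (1|23)=+1; sign (−1)^0·-1^1·+1^0 = -1.
(a,b)_3: α=1, u≡1; β=0, v≡2 (mod 3); (1|3)=+1, (2|3)=-1; sign (−1)^0·+1^0·-1^1 = -1.
(a,b)_∞: sgn(127281)=+, sgn(109802)=+, so +1.
(a,b)_31: α=0, u≡26; β=1, v≡9 (mod 31); (26|31)=-1, (9|31)=+1; sign (−1)^0·-1^1·+1^0 = -1.
(a,b)_29: α=1, u≡10; β=0, v≡10 (mod 29); (10|29)=-1, (10|29)=-1; sign (−1)^0·-1^0·-1^1 = -1.
(a,b)_7: α=1, u≡4; β=3, v≡3 (mod 7); (4|7)=+1, (3|7)=-1; sign (−1)^1·+1^3·-1^1 = +1.
(a,b)_11: α=1, u≡10; β=1, v≡5 (mod 11); (10|11)=-1, (5|11)=+1; sign (−1)^1·-1^1·+1^1 = +1.
(a,b)_19: α=1, u≡11; β=0, v≡9 (mod 19); (11|19)=+1, (9|19)=+1; sign (−1)^0·+1^0·+1^1 = +1.
(a,b)_2: α=0, β=-3; u≡1, v≡5 (mod 8); ε(u)ε(v)=0·0, αω(v)=0·1, βω(u)=-3·0; sum ≡ 0  ⇒  +1.
Ram(127281, 109802) = {3, 23, 29, 31}; no ℚ_3-point on the conic.

[3, 23, 29, 31]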